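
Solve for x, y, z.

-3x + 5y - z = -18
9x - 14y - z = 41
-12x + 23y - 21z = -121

(-3, -5, 2)

Forward elimination on [A|b]:
R2 <- R2 - (-3)*R1:  [   0    1   -4  -13 ]
R3 <- R3 - (4)*R1:  [   0    3  -17  -49 ]
R3 <- R3 - (3)*R2:  [   0    0   -5  -10 ]
Row echelon form:
[ -3  5  -1  |  -18 ]
[  0  1  -4  |  -13 ]
[  0  0  -5  |  -10 ]
Back-substitution:
z = (-10) / -5 = 2
y = (-13 - (-4)*(2)) / 1 = -5
x = (-18 - (5)*(-5) - (-1)*(2)) / -3 = -3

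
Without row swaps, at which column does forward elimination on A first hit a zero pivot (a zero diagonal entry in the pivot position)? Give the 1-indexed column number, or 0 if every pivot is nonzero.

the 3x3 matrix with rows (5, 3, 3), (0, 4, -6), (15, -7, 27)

Naive forward elimination:
R3 <- R3 - (3)*R1:  [   0  -16   18 ]
R3 <- R3 - (-4)*R2:  [  0   0  -6 ]
All pivots nonzero; naive elimination completes without hitting a zero pivot.

first zero-pivot column = 0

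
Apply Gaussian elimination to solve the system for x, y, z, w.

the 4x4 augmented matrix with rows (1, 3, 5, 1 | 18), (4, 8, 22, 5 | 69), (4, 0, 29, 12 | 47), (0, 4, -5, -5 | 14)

(5, 1, 3, -5)

Forward elimination on [A|b]:
R2 <- R2 - (4)*R1:  [  0  -4   2   1  -3 ]
R3 <- R3 - (4)*R1:  [   0  -12    9    8  -25 ]
R3 <- R3 - (3)*R2:  [   0    0    3    5  -16 ]
R4 <- R4 - (-1)*R2:  [  0   0  -3  -4  11 ]
R4 <- R4 - (-1)*R3:  [  0   0   0   1  -5 ]
Row echelon form:
[ 1   3  5  1  |   18 ]
[ 0  -4  2  1  |   -3 ]
[ 0   0  3  5  |  -16 ]
[ 0   0  0  1  |   -5 ]
Back-substitution:
w = (-5) / 1 = -5
z = (-16 - (5)*(-5)) / 3 = 3
y = (-3 - (2)*(3) - (1)*(-5)) / -4 = 1
x = (18 - (3)*(1) - (5)*(3) - (1)*(-5)) / 1 = 5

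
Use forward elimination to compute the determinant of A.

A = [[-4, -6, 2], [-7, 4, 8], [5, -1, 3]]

det(A) = -472

Forward elimination:
R2 <- R2 - (7/4)*R1:  [    0  29/2   9/2 ]
R3 <- R3 - (-5/4)*R1:  [     0  -17/2   11/2 ]
R3 <- R3 - (-17/29)*R2:  [      0       0  236/29 ]
Upper-triangular form:
[ -4    -6       2 ]
[  0  29/2     9/2 ]
[  0     0  236/29 ]
det(A) = (-1)^0 * (-4) * (29/2) * (236/29) = -472  (0 row swaps -> sign +1)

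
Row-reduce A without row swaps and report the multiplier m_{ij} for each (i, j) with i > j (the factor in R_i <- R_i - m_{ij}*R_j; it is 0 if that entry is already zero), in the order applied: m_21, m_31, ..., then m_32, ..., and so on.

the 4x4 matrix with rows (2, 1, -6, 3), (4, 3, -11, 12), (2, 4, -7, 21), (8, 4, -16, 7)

multipliers: 2, 1, 4, 3, 0, -2

Forward elimination:
R2 <- R2 - (2)*R1:  [ 0  1  1  6 ]
R3 <- R3 - (1)*R1:  [  0   3  -1  18 ]
R4 <- R4 - (4)*R1:  [  0   0   8  -5 ]
R3 <- R3 - (3)*R2:  [  0   0  -4   0 ]
R4: entry in column 2 is already 0 -> m_{42} = 0 (no row operation needed)
R4 <- R4 - (-2)*R3:  [  0   0   0  -5 ]
Multipliers (in order of application): m_{21} = 2, m_{31} = 1, m_{41} = 4, m_{32} = 3, m_{42} = 0, m_{43} = -2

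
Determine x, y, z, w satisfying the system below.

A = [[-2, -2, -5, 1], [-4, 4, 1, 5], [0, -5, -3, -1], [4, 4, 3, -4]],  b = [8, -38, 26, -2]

Forward elimination on [A|b]:
R2 <- R2 - (2)*R1:  [   0    8   11    3  -54 ]
R4 <- R4 - (-2)*R1:  [  0   0  -7  -2  14 ]
R3 <- R3 - (-5/8)*R2:  [     0      0   31/8    7/8  -31/4 ]
R4 <- R4 - (-56/31)*R3:  [      0       0       0  -13/31       0 ]
Row echelon form:
[ -2  -2    -5       1  |      8 ]
[  0   8    11       3  |    -54 ]
[  0   0  31/8     7/8  |  -31/4 ]
[  0   0     0  -13/31  |      0 ]
Back-substitution:
w = (0) / (-13/31) = 0
z = (-31/4 - (7/8)*(0)) / (31/8) = -2
y = (-54 - (11)*(-2) - (3)*(0)) / 8 = -4
x = (8 - (-2)*(-4) - (-5)*(-2) - (1)*(0)) / -2 = 5

(5, -4, -2, 0)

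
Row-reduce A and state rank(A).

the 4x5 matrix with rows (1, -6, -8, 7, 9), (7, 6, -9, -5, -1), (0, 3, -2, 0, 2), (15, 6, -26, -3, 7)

Row reduction:
R2 <- R2 - (7)*R1:  [   0   48   47  -54  -64 ]
R4 <- R4 - (15)*R1:  [    0    96    94  -108  -128 ]
R3 <- R3 - (1/16)*R2:  [      0       0  -79/16    27/8       6 ]
R4 <- R4 - (2)*R2:  [ 0  0  0  0  0 ]
Row echelon form:
[ 1  -6      -8     7    9 ]
[ 0  48      47   -54  -64 ]
[ 0   0  -79/16  27/8    6 ]
[ 0   0       0     0    0 ]
Nonzero rows / pivot columns: 3

rank(A) = 3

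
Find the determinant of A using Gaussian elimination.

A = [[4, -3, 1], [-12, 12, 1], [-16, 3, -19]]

Forward elimination:
R2 <- R2 - (-3)*R1:  [ 0  3  4 ]
R3 <- R3 - (-4)*R1:  [   0   -9  -15 ]
R3 <- R3 - (-3)*R2:  [  0   0  -3 ]
Upper-triangular form:
[ 4  -3   1 ]
[ 0   3   4 ]
[ 0   0  -3 ]
det(A) = (-1)^0 * (4) * (3) * (-3) = -36  (0 row swaps -> sign +1)

det(A) = -36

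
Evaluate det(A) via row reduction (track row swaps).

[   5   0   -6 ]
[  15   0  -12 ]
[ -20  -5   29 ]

det(A) = 150

Forward elimination:
R2 <- R2 - (3)*R1:  [ 0  0  6 ]
R3 <- R3 - (-4)*R1:  [  0  -5   5 ]
R2 <-> R3   (pivot in column 2 was zero)
[ 5   0  -6 ]
[ 0  -5   5 ]
[ 0   0   6 ]
Upper-triangular form:
[ 5   0  -6 ]
[ 0  -5   5 ]
[ 0   0   6 ]
det(A) = (-1)^1 * (5) * (-5) * (6) = 150  (1 row swap -> sign -1)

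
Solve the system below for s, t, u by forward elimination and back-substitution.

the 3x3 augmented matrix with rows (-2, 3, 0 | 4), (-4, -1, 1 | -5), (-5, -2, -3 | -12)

(1, 2, 1)

Forward elimination on [A|b]:
R2 <- R2 - (2)*R1:  [   0   -7    1  -13 ]
R3 <- R3 - (5/2)*R1:  [     0  -19/2     -3    -22 ]
R3 <- R3 - (19/14)*R2:  [      0       0  -61/14  -61/14 ]
Row echelon form:
[ -2   3       0  |       4 ]
[  0  -7       1  |     -13 ]
[  0   0  -61/14  |  -61/14 ]
Back-substitution:
u = (-61/14) / (-61/14) = 1
t = (-13 - (1)*(1)) / -7 = 2
s = (4 - (3)*(2)) / -2 = 1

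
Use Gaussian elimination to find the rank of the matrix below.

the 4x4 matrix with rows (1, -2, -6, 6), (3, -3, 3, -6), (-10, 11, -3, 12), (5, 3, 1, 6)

rank(A) = 3

Row reduction:
R2 <- R2 - (3)*R1:  [   0    3   21  -24 ]
R3 <- R3 - (-10)*R1:  [   0   -9  -63   72 ]
R4 <- R4 - (5)*R1:  [   0   13   31  -24 ]
R3 <- R3 - (-3)*R2:  [ 0  0  0  0 ]
R4 <- R4 - (13/3)*R2:  [   0    0  -60   80 ]
R3 <-> R4   (pivot in column 3 was zero)
[ 1  -2   -6    6 ]
[ 0   3   21  -24 ]
[ 0   0  -60   80 ]
[ 0   0    0    0 ]
Row echelon form:
[ 1  -2   -6    6 ]
[ 0   3   21  -24 ]
[ 0   0  -60   80 ]
[ 0   0    0    0 ]
Nonzero rows / pivot columns: 3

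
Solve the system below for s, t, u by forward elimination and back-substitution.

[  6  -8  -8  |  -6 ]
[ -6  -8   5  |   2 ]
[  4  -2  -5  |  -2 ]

Forward elimination on [A|b]:
R2 <- R2 - (-1)*R1:  [   0  -16   -3   -4 ]
R3 <- R3 - (2/3)*R1:  [    0  10/3   1/3     2 ]
R3 <- R3 - (-5/24)*R2:  [     0      0  -7/24    7/6 ]
Row echelon form:
[ 6   -8     -8  |   -6 ]
[ 0  -16     -3  |   -4 ]
[ 0    0  -7/24  |  7/6 ]
Back-substitution:
u = (7/6) / (-7/24) = -4
t = (-4 - (-3)*(-4)) / -16 = 1
s = (-6 - (-8)*(1) - (-8)*(-4)) / 6 = -5

(-5, 1, -4)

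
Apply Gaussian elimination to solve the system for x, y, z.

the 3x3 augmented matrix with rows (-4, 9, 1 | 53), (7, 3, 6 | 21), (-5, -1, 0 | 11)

(-3, 4, 5)

Forward elimination on [A|b]:
R2 <- R2 - (-7/4)*R1:  [     0   75/4   31/4  455/4 ]
R3 <- R3 - (5/4)*R1:  [      0   -49/4    -5/4  -221/4 ]
R3 <- R3 - (-49/75)*R2:  [      0       0  286/75  286/15 ]
Row echelon form:
[ -4     9       1  |      53 ]
[  0  75/4    31/4  |   455/4 ]
[  0     0  286/75  |  286/15 ]
Back-substitution:
z = (286/15) / (286/75) = 5
y = (455/4 - (31/4)*(5)) / (75/4) = 4
x = (53 - (9)*(4) - (1)*(5)) / -4 = -3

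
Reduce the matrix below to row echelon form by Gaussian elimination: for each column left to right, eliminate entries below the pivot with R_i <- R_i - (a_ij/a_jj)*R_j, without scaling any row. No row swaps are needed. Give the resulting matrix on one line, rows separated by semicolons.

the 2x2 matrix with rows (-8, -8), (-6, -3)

Forward elimination:
R2 <- R2 - (3/4)*R1:  [ 0  3 ]
Row echelon form:
[ -8  -8 ]
[  0   3 ]

REF = [-8 -8; 0 3]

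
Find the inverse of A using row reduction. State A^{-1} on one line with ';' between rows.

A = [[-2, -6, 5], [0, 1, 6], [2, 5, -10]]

Gauss-Jordan on [A | I]:
R1 <- (1/-2)*R1:  [    1     3  -5/2  |  -1/2     0     0 ]
R3 <- R3 - (2)*R1:  [  0  -1  -5  |   1   0   1 ]
R1 <- R1 - (3)*R2:  [     1      0  -41/2  |   -1/2     -3      0 ]
R3 <- R3 - (-1)*R2:  [ 0  0  1  |  1  1  1 ]
R1 <- R1 - (-41/2)*R3:  [    1     0     0  |    20  35/2  41/2 ]
R2 <- R2 - (6)*R3:  [  0   1   0  |  -6  -5  -6 ]
Right block of [I | A^{-1}] is the inverse:
[ 20  35/2  41/2 ]
[ -6    -5    -6 ]
[  1     1     1 ]

inverse = [20 35/2 41/2; -6 -5 -6; 1 1 1]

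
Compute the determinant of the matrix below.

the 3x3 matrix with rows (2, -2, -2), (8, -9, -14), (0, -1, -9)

Forward elimination:
R2 <- R2 - (4)*R1:  [  0  -1  -6 ]
R3 <- R3 - (1)*R2:  [  0   0  -3 ]
Upper-triangular form:
[ 2  -2  -2 ]
[ 0  -1  -6 ]
[ 0   0  -3 ]
det(A) = (-1)^0 * (2) * (-1) * (-3) = 6  (0 row swaps -> sign +1)

det(A) = 6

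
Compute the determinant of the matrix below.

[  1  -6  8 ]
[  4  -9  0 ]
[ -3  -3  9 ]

det(A) = -177

Forward elimination:
R2 <- R2 - (4)*R1:  [   0   15  -32 ]
R3 <- R3 - (-3)*R1:  [   0  -21   33 ]
R3 <- R3 - (-7/5)*R2:  [     0      0  -59/5 ]
Upper-triangular form:
[ 1  -6      8 ]
[ 0  15    -32 ]
[ 0   0  -59/5 ]
det(A) = (-1)^0 * (1) * (15) * (-59/5) = -177  (0 row swaps -> sign +1)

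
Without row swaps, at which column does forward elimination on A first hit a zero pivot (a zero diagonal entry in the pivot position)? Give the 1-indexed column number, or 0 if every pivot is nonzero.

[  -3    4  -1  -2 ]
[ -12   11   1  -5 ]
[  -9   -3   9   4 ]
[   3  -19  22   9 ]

first zero-pivot column = 4

Naive forward elimination:
R2 <- R2 - (4)*R1:  [  0  -5   5   3 ]
R3 <- R3 - (3)*R1:  [   0  -15   12   10 ]
R4 <- R4 - (-1)*R1:  [   0  -15   21    7 ]
R3 <- R3 - (3)*R2:  [  0   0  -3   1 ]
R4 <- R4 - (3)*R2:  [  0   0   6  -2 ]
R4 <- R4 - (-2)*R3:  [ 0  0  0  0 ]
Matrix at this point:
[ -3   4  -1  -2 ]
[  0  -5   5   3 ]
[  0   0  -3   1 ]
[  0   0   0   0 ]
Pivot entry (4,4) in the last row is zero and there are no rows below to swap with -> zero pivot in column 4 (A is singular).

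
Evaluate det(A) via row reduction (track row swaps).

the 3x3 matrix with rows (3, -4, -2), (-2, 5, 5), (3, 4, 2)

det(A) = -60

Forward elimination:
R2 <- R2 - (-2/3)*R1:  [    0   7/3  11/3 ]
R3 <- R3 - (1)*R1:  [ 0  8  4 ]
R3 <- R3 - (24/7)*R2:  [     0      0  -60/7 ]
Upper-triangular form:
[ 3   -4     -2 ]
[ 0  7/3   11/3 ]
[ 0    0  -60/7 ]
det(A) = (-1)^0 * (3) * (7/3) * (-60/7) = -60  (0 row swaps -> sign +1)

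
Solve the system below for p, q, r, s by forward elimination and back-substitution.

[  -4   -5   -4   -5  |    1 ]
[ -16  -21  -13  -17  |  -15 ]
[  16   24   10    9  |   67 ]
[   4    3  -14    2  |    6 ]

Forward elimination on [A|b]:
R2 <- R2 - (4)*R1:  [   0   -1    3    3  -19 ]
R3 <- R3 - (-4)*R1:  [   0    4   -6  -11   71 ]
R4 <- R4 - (-1)*R1:  [   0   -2  -18   -3    7 ]
R3 <- R3 - (-4)*R2:  [  0   0   6   1  -5 ]
R4 <- R4 - (2)*R2:  [   0    0  -24   -9   45 ]
R4 <- R4 - (-4)*R3:  [  0   0   0  -5  25 ]
Row echelon form:
[ -4  -5  -4  -5  |    1 ]
[  0  -1   3   3  |  -19 ]
[  0   0   6   1  |   -5 ]
[  0   0   0  -5  |   25 ]
Back-substitution:
s = (25) / -5 = -5
r = (-5 - (1)*(-5)) / 6 = 0
q = (-19 - (3)*(0) - (3)*(-5)) / -1 = 4
p = (1 - (-5)*(4) - (-4)*(0) - (-5)*(-5)) / -4 = 1

(1, 4, 0, -5)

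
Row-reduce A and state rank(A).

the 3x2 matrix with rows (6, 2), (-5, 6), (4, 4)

rank(A) = 2

Row reduction:
R2 <- R2 - (-5/6)*R1:  [    0  23/3 ]
R3 <- R3 - (2/3)*R1:  [   0  8/3 ]
R3 <- R3 - (8/23)*R2:  [ 0  0 ]
Row echelon form:
[ 6     2 ]
[ 0  23/3 ]
[ 0     0 ]
Nonzero rows / pivot columns: 2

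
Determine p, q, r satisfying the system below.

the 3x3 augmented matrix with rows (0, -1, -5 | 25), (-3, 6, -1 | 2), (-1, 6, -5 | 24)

Forward elimination on [A|b]:
R1 <-> R2   (pivot in column 1 was zero)
[ -3   6  -1   2 ]
[  0  -1  -5  25 ]
[ -1   6  -5  24 ]
R3 <- R3 - (1/3)*R1:  [     0      4  -14/3   70/3 ]
R3 <- R3 - (-4)*R2:  [     0      0  -74/3  370/3 ]
Row echelon form:
[ -3   6     -1  |      2 ]
[  0  -1     -5  |     25 ]
[  0   0  -74/3  |  370/3 ]
Back-substitution:
r = (370/3) / (-74/3) = -5
q = (25 - (-5)*(-5)) / -1 = 0
p = (2 - (6)*(0) - (-1)*(-5)) / -3 = 1

(1, 0, -5)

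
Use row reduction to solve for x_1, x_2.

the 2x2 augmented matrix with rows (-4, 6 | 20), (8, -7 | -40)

Forward elimination on [A|b]:
R2 <- R2 - (-2)*R1:  [ 0  5  0 ]
Row echelon form:
[ -4  6  |  20 ]
[  0  5  |   0 ]
Back-substitution:
x_2 = (0) / 5 = 0
x_1 = (20 - (6)*(0)) / -4 = -5

(-5, 0)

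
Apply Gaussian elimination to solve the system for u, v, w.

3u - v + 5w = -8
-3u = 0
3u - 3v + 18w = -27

(0, 3, -1)

Forward elimination on [A|b]:
R2 <- R2 - (-1)*R1:  [  0  -1   5  -8 ]
R3 <- R3 - (1)*R1:  [   0   -2   13  -19 ]
R3 <- R3 - (2)*R2:  [  0   0   3  -3 ]
Row echelon form:
[ 3  -1  5  |  -8 ]
[ 0  -1  5  |  -8 ]
[ 0   0  3  |  -3 ]
Back-substitution:
w = (-3) / 3 = -1
v = (-8 - (5)*(-1)) / -1 = 3
u = (-8 - (-1)*(3) - (5)*(-1)) / 3 = 0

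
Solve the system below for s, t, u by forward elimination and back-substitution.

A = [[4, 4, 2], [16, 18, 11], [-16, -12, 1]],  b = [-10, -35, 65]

Forward elimination on [A|b]:
R2 <- R2 - (4)*R1:  [ 0  2  3  5 ]
R3 <- R3 - (-4)*R1:  [  0   4   9  25 ]
R3 <- R3 - (2)*R2:  [  0   0   3  15 ]
Row echelon form:
[ 4  4  2  |  -10 ]
[ 0  2  3  |    5 ]
[ 0  0  3  |   15 ]
Back-substitution:
u = (15) / 3 = 5
t = (5 - (3)*(5)) / 2 = -5
s = (-10 - (4)*(-5) - (2)*(5)) / 4 = 0

(0, -5, 5)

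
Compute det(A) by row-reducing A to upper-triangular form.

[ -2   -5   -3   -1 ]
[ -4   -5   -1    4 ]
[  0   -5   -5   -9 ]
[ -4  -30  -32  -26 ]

Forward elimination:
R2 <- R2 - (2)*R1:  [ 0  5  5  6 ]
R4 <- R4 - (2)*R1:  [   0  -20  -26  -24 ]
R3 <- R3 - (-1)*R2:  [  0   0   0  -3 ]
R4 <- R4 - (-4)*R2:  [  0   0  -6   0 ]
R3 <-> R4   (pivot in column 3 was zero)
[ -2  -5  -3  -1 ]
[  0   5   5   6 ]
[  0   0  -6   0 ]
[  0   0   0  -3 ]
Upper-triangular form:
[ -2  -5  -3  -1 ]
[  0   5   5   6 ]
[  0   0  -6   0 ]
[  0   0   0  -3 ]
det(A) = (-1)^1 * (-2) * (5) * (-6) * (-3) = 180  (1 row swap -> sign -1)

det(A) = 180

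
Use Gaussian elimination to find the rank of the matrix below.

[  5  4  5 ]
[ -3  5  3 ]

rank(A) = 2

Row reduction:
R2 <- R2 - (-3/5)*R1:  [    0  37/5     6 ]
Row echelon form:
[ 5     4  5 ]
[ 0  37/5  6 ]
Nonzero rows / pivot columns: 2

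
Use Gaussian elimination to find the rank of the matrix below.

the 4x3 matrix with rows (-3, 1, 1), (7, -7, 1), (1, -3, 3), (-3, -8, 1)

rank(A) = 3

Row reduction:
R2 <- R2 - (-7/3)*R1:  [     0  -14/3   10/3 ]
R3 <- R3 - (-1/3)*R1:  [    0  -8/3  10/3 ]
R4 <- R4 - (1)*R1:  [  0  -9   0 ]
R3 <- R3 - (4/7)*R2:  [    0     0  10/7 ]
R4 <- R4 - (27/14)*R2:  [     0      0  -45/7 ]
R4 <- R4 - (-9/2)*R3:  [ 0  0  0 ]
Row echelon form:
[ -3      1     1 ]
[  0  -14/3  10/3 ]
[  0      0  10/7 ]
[  0      0     0 ]
Nonzero rows / pivot columns: 3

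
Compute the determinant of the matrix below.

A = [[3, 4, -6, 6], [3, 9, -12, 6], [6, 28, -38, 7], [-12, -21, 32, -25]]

Forward elimination:
R2 <- R2 - (1)*R1:  [  0   5  -6   0 ]
R3 <- R3 - (2)*R1:  [   0   20  -26   -5 ]
R4 <- R4 - (-4)*R1:  [  0  -5   8  -1 ]
R3 <- R3 - (4)*R2:  [  0   0  -2  -5 ]
R4 <- R4 - (-1)*R2:  [  0   0   2  -1 ]
R4 <- R4 - (-1)*R3:  [  0   0   0  -6 ]
Upper-triangular form:
[ 3  4  -6   6 ]
[ 0  5  -6   0 ]
[ 0  0  -2  -5 ]
[ 0  0   0  -6 ]
det(A) = (-1)^0 * (3) * (5) * (-2) * (-6) = 180  (0 row swaps -> sign +1)

det(A) = 180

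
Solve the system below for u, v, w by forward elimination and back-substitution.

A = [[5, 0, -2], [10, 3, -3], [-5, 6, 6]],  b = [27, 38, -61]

(5, -5, -1)

Forward elimination on [A|b]:
R2 <- R2 - (2)*R1:  [   0    3    1  -16 ]
R3 <- R3 - (-1)*R1:  [   0    6    4  -34 ]
R3 <- R3 - (2)*R2:  [  0   0   2  -2 ]
Row echelon form:
[ 5  0  -2  |   27 ]
[ 0  3   1  |  -16 ]
[ 0  0   2  |   -2 ]
Back-substitution:
w = (-2) / 2 = -1
v = (-16 - (1)*(-1)) / 3 = -5
u = (27 - (-2)*(-1)) / 5 = 5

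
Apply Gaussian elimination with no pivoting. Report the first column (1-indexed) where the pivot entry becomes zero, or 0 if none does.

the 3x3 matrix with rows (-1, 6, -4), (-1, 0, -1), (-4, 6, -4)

Naive forward elimination:
R2 <- R2 - (1)*R1:  [  0  -6   3 ]
R3 <- R3 - (4)*R1:  [   0  -18   12 ]
R3 <- R3 - (3)*R2:  [ 0  0  3 ]
All pivots nonzero; naive elimination completes without hitting a zero pivot.

first zero-pivot column = 0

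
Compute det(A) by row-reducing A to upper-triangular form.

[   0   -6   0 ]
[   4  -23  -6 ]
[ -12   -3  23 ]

det(A) = 120

Forward elimination:
R1 <-> R2   (pivot in column 1 was zero)
[   4  -23  -6 ]
[   0   -6   0 ]
[ -12   -3  23 ]
R3 <- R3 - (-3)*R1:  [   0  -72    5 ]
R3 <- R3 - (12)*R2:  [ 0  0  5 ]
Upper-triangular form:
[ 4  -23  -6 ]
[ 0   -6   0 ]
[ 0    0   5 ]
det(A) = (-1)^1 * (4) * (-6) * (5) = 120  (1 row swap -> sign -1)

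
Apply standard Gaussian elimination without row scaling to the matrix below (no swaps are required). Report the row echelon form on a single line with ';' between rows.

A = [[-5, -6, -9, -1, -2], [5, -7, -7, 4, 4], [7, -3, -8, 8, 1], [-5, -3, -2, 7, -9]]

REF = [-5 -6 -9 -1 -2; 0 -13 -16 3 2; 0 0 -427/65 258/65 -231/65; 0 0 0 4565/427 -508/61]

Forward elimination:
R2 <- R2 - (-1)*R1:  [   0  -13  -16    3    2 ]
R3 <- R3 - (-7/5)*R1:  [      0   -57/5  -103/5    33/5    -9/5 ]
R4 <- R4 - (1)*R1:  [  0   3   7   8  -7 ]
R3 <- R3 - (57/65)*R2:  [       0        0  -427/65   258/65  -231/65 ]
R4 <- R4 - (-3/13)*R2:  [      0       0   43/13  113/13  -85/13 ]
R4 <- R4 - (-215/427)*R3:  [        0         0         0  4565/427   -508/61 ]
Row echelon form:
[ -5   -6       -9        -1       -2 ]
[  0  -13      -16         3        2 ]
[  0    0  -427/65    258/65  -231/65 ]
[  0    0        0  4565/427  -508/61 ]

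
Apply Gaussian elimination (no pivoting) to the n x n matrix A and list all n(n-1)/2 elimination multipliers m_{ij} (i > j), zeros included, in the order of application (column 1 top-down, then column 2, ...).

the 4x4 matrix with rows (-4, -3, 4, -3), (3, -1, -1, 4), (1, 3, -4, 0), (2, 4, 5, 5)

Forward elimination:
R2 <- R2 - (-3/4)*R1:  [     0  -13/4      2    7/4 ]
R3 <- R3 - (-1/4)*R1:  [    0   9/4    -3  -3/4 ]
R4 <- R4 - (-1/2)*R1:  [   0  5/2    7  7/2 ]
R3 <- R3 - (-9/13)*R2:  [      0       0  -21/13    6/13 ]
R4 <- R4 - (-10/13)*R2:  [      0       0  111/13   63/13 ]
R4 <- R4 - (-37/7)*R3:  [    0     0     0  51/7 ]
Multipliers (in order of application): m_{21} = -3/4, m_{31} = -1/4, m_{41} = -1/2, m_{32} = -9/13, m_{42} = -10/13, m_{43} = -37/7

multipliers: -3/4, -1/4, -1/2, -9/13, -10/13, -37/7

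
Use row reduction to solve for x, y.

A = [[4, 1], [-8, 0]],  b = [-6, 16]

(-2, 2)

Forward elimination on [A|b]:
R2 <- R2 - (-2)*R1:  [ 0  2  4 ]
Row echelon form:
[ 4  1  |  -6 ]
[ 0  2  |   4 ]
Back-substitution:
y = (4) / 2 = 2
x = (-6 - (1)*(2)) / 4 = -2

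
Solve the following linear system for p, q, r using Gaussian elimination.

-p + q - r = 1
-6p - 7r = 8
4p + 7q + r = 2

(1, 0, -2)

Forward elimination on [A|b]:
R2 <- R2 - (6)*R1:  [  0  -6  -1   2 ]
R3 <- R3 - (-4)*R1:  [  0  11  -3   6 ]
R3 <- R3 - (-11/6)*R2:  [     0      0  -29/6   29/3 ]
Row echelon form:
[ -1   1     -1  |     1 ]
[  0  -6     -1  |     2 ]
[  0   0  -29/6  |  29/3 ]
Back-substitution:
r = (29/3) / (-29/6) = -2
q = (2 - (-1)*(-2)) / -6 = 0
p = (1 - (1)*(0) - (-1)*(-2)) / -1 = 1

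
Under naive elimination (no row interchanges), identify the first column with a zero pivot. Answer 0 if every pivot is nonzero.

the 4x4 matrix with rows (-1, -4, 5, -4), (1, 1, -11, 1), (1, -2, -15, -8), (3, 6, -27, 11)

Naive forward elimination:
R2 <- R2 - (-1)*R1:  [  0  -3  -6  -3 ]
R3 <- R3 - (-1)*R1:  [   0   -6  -10  -12 ]
R4 <- R4 - (-3)*R1:  [   0   -6  -12   -1 ]
R3 <- R3 - (2)*R2:  [  0   0   2  -6 ]
R4 <- R4 - (2)*R2:  [ 0  0  0  5 ]
All pivots nonzero; naive elimination completes without hitting a zero pivot.

first zero-pivot column = 0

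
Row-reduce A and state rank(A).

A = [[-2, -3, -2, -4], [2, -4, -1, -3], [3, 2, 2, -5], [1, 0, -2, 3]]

Row reduction:
R2 <- R2 - (-1)*R1:  [  0  -7  -3  -7 ]
R3 <- R3 - (-3/2)*R1:  [    0  -5/2    -1   -11 ]
R4 <- R4 - (-1/2)*R1:  [    0  -3/2    -3     1 ]
R3 <- R3 - (5/14)*R2:  [     0      0   1/14  -17/2 ]
R4 <- R4 - (3/14)*R2:  [      0       0  -33/14     5/2 ]
R4 <- R4 - (-33)*R3:  [    0     0     0  -278 ]
Row echelon form:
[ -2  -3    -2     -4 ]
[  0  -7    -3     -7 ]
[  0   0  1/14  -17/2 ]
[  0   0     0   -278 ]
Nonzero rows / pivot columns: 4

rank(A) = 4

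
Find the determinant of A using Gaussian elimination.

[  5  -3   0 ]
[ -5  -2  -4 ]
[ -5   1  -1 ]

Forward elimination:
R2 <- R2 - (-1)*R1:  [  0  -5  -4 ]
R3 <- R3 - (-1)*R1:  [  0  -2  -1 ]
R3 <- R3 - (2/5)*R2:  [   0    0  3/5 ]
Upper-triangular form:
[ 5  -3    0 ]
[ 0  -5   -4 ]
[ 0   0  3/5 ]
det(A) = (-1)^0 * (5) * (-5) * (3/5) = -15  (0 row swaps -> sign +1)

det(A) = -15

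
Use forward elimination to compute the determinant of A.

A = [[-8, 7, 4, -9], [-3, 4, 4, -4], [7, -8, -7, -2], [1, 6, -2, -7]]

Forward elimination:
R2 <- R2 - (3/8)*R1:  [    0  11/8   5/2  -5/8 ]
R3 <- R3 - (-7/8)*R1:  [     0  -15/8   -7/2  -79/8 ]
R4 <- R4 - (-1/8)*R1:  [     0   55/8   -3/2  -65/8 ]
R3 <- R3 - (-15/11)*R2:  [       0        0    -1/11  -118/11 ]
R4 <- R4 - (5)*R2:  [   0    0  -14   -5 ]
R4 <- R4 - (154)*R3:  [    0     0     0  1647 ]
Upper-triangular form:
[ -8     7      4       -9 ]
[  0  11/8    5/2     -5/8 ]
[  0     0  -1/11  -118/11 ]
[  0     0      0     1647 ]
det(A) = (-1)^0 * (-8) * (11/8) * (-1/11) * (1647) = 1647  (0 row swaps -> sign +1)

det(A) = 1647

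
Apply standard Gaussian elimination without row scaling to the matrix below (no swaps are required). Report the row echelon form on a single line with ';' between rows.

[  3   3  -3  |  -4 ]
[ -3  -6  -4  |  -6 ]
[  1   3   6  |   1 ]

REF = [3 3 -3 -4; 0 -3 -7 -10; 0 0 7/3 -13/3]

Forward elimination:
R2 <- R2 - (-1)*R1:  [   0   -3   -7  -10 ]
R3 <- R3 - (1/3)*R1:  [   0    2    7  7/3 ]
R3 <- R3 - (-2/3)*R2:  [     0      0    7/3  -13/3 ]
Row echelon form:
[ 3   3   -3  |     -4 ]
[ 0  -3   -7  |    -10 ]
[ 0   0  7/3  |  -13/3 ]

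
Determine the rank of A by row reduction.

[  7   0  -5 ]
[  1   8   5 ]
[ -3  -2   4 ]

Row reduction:
R2 <- R2 - (1/7)*R1:  [    0     8  40/7 ]
R3 <- R3 - (-3/7)*R1:  [    0    -2  13/7 ]
R3 <- R3 - (-1/4)*R2:  [    0     0  23/7 ]
Row echelon form:
[ 7  0    -5 ]
[ 0  8  40/7 ]
[ 0  0  23/7 ]
Nonzero rows / pivot columns: 3

rank(A) = 3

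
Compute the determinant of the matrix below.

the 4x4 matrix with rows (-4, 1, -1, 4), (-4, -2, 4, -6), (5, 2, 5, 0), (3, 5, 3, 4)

Forward elimination:
R2 <- R2 - (1)*R1:  [   0   -3    5  -10 ]
R3 <- R3 - (-5/4)*R1:  [    0  13/4  15/4     5 ]
R4 <- R4 - (-3/4)*R1:  [    0  23/4   9/4     7 ]
R3 <- R3 - (-13/12)*R2:  [     0      0   55/6  -35/6 ]
R4 <- R4 - (-23/12)*R2:  [     0      0   71/6  -73/6 ]
R4 <- R4 - (71/55)*R3:  [      0       0       0  -51/11 ]
Upper-triangular form:
[ -4   1    -1       4 ]
[  0  -3     5     -10 ]
[  0   0  55/6   -35/6 ]
[  0   0     0  -51/11 ]
det(A) = (-1)^0 * (-4) * (-3) * (55/6) * (-51/11) = -510  (0 row swaps -> sign +1)

det(A) = -510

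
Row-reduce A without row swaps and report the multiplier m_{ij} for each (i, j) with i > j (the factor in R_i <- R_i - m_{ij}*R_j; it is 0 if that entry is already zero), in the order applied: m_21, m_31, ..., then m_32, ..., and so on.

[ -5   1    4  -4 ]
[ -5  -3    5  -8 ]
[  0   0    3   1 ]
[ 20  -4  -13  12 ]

multipliers: 1, 0, -4, 0, 0, 1

Forward elimination:
R2 <- R2 - (1)*R1:  [  0  -4   1  -4 ]
R3: entry in column 1 is already 0 -> m_{31} = 0 (no row operation needed)
R4 <- R4 - (-4)*R1:  [  0   0   3  -4 ]
R3: entry in column 2 is already 0 -> m_{32} = 0 (no row operation needed)
R4: entry in column 2 is already 0 -> m_{42} = 0 (no row operation needed)
R4 <- R4 - (1)*R3:  [  0   0   0  -5 ]
Multipliers (in order of application): m_{21} = 1, m_{31} = 0, m_{41} = -4, m_{32} = 0, m_{42} = 0, m_{43} = 1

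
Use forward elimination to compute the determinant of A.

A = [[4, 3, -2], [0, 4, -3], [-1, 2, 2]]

det(A) = 57

Forward elimination:
R3 <- R3 - (-1/4)*R1:  [    0  11/4   3/2 ]
R3 <- R3 - (11/16)*R2:  [     0      0  57/16 ]
Upper-triangular form:
[ 4  3     -2 ]
[ 0  4     -3 ]
[ 0  0  57/16 ]
det(A) = (-1)^0 * (4) * (4) * (57/16) = 57  (0 row swaps -> sign +1)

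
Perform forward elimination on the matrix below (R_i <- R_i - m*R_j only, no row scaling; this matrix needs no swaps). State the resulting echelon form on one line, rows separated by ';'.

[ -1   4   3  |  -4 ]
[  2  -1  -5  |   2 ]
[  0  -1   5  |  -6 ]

REF = [-1 4 3 -4; 0 7 1 -6; 0 0 36/7 -48/7]

Forward elimination:
R2 <- R2 - (-2)*R1:  [  0   7   1  -6 ]
R3 <- R3 - (-1/7)*R2:  [     0      0   36/7  -48/7 ]
Row echelon form:
[ -1  4     3  |     -4 ]
[  0  7     1  |     -6 ]
[  0  0  36/7  |  -48/7 ]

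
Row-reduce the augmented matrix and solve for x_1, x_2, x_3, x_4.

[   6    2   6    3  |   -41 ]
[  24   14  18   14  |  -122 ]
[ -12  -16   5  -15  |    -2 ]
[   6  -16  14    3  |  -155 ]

(-4, 5, -3, -3)

Forward elimination on [A|b]:
R2 <- R2 - (4)*R1:  [  0   6  -6   2  42 ]
R3 <- R3 - (-2)*R1:  [   0  -12   17   -9  -84 ]
R4 <- R4 - (1)*R1:  [    0   -18     8     0  -114 ]
R3 <- R3 - (-2)*R2:  [  0   0   5  -5   0 ]
R4 <- R4 - (-3)*R2:  [   0    0  -10    6   12 ]
R4 <- R4 - (-2)*R3:  [  0   0   0  -4  12 ]
Row echelon form:
[ 6  2   6   3  |  -41 ]
[ 0  6  -6   2  |   42 ]
[ 0  0   5  -5  |    0 ]
[ 0  0   0  -4  |   12 ]
Back-substitution:
x_4 = (12) / -4 = -3
x_3 = (0 - (-5)*(-3)) / 5 = -3
x_2 = (42 - (-6)*(-3) - (2)*(-3)) / 6 = 5
x_1 = (-41 - (2)*(5) - (6)*(-3) - (3)*(-3)) / 6 = -4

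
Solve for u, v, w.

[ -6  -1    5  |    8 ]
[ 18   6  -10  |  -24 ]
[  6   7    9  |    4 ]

Forward elimination on [A|b]:
R2 <- R2 - (-3)*R1:  [ 0  3  5  0 ]
R3 <- R3 - (-1)*R1:  [  0   6  14  12 ]
R3 <- R3 - (2)*R2:  [  0   0   4  12 ]
Row echelon form:
[ -6  -1  5  |   8 ]
[  0   3  5  |   0 ]
[  0   0  4  |  12 ]
Back-substitution:
w = (12) / 4 = 3
v = (0 - (5)*(3)) / 3 = -5
u = (8 - (-1)*(-5) - (5)*(3)) / -6 = 2

(2, -5, 3)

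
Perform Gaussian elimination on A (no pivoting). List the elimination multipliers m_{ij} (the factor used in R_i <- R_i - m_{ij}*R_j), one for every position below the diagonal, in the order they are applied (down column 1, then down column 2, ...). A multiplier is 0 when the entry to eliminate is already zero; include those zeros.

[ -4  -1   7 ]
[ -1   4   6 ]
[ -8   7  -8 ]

Forward elimination:
R2 <- R2 - (1/4)*R1:  [    0  17/4  17/4 ]
R3 <- R3 - (2)*R1:  [   0    9  -22 ]
R3 <- R3 - (36/17)*R2:  [   0    0  -31 ]
Multipliers (in order of application): m_{21} = 1/4, m_{31} = 2, m_{32} = 36/17

multipliers: 1/4, 2, 36/17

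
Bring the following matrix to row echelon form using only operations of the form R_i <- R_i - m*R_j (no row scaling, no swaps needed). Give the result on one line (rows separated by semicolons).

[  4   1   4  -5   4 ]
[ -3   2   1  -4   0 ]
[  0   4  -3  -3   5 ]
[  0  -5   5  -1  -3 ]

REF = [4 1 4 -5 4; 0 11/4 4 -31/4 3; 0 0 -97/11 91/11 7/11; 0 0 0 -347/97 324/97]

Forward elimination:
R2 <- R2 - (-3/4)*R1:  [     0   11/4      4  -31/4      3 ]
R3 <- R3 - (16/11)*R2:  [      0       0  -97/11   91/11    7/11 ]
R4 <- R4 - (-20/11)*R2:  [       0        0   135/11  -166/11    27/11 ]
R4 <- R4 - (-135/97)*R3:  [       0        0        0  -347/97   324/97 ]
Row echelon form:
[ 4     1       4       -5       4 ]
[ 0  11/4       4    -31/4       3 ]
[ 0     0  -97/11    91/11    7/11 ]
[ 0     0       0  -347/97  324/97 ]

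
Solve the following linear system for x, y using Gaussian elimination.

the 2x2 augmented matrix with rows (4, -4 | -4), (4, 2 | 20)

Forward elimination on [A|b]:
R2 <- R2 - (1)*R1:  [  0   6  24 ]
Row echelon form:
[ 4  -4  |  -4 ]
[ 0   6  |  24 ]
Back-substitution:
y = (24) / 6 = 4
x = (-4 - (-4)*(4)) / 4 = 3

(3, 4)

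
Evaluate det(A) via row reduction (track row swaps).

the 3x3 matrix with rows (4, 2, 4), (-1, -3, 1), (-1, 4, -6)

det(A) = 14

Forward elimination:
R2 <- R2 - (-1/4)*R1:  [    0  -5/2     2 ]
R3 <- R3 - (-1/4)*R1:  [   0  9/2   -5 ]
R3 <- R3 - (-9/5)*R2:  [    0     0  -7/5 ]
Upper-triangular form:
[ 4     2     4 ]
[ 0  -5/2     2 ]
[ 0     0  -7/5 ]
det(A) = (-1)^0 * (4) * (-5/2) * (-7/5) = 14  (0 row swaps -> sign +1)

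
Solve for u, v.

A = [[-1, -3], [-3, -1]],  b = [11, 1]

(1, -4)

Forward elimination on [A|b]:
R2 <- R2 - (3)*R1:  [   0    8  -32 ]
Row echelon form:
[ -1  -3  |   11 ]
[  0   8  |  -32 ]
Back-substitution:
v = (-32) / 8 = -4
u = (11 - (-3)*(-4)) / -1 = 1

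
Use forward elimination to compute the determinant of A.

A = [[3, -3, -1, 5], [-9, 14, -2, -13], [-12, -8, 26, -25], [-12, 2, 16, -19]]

det(A) = 60

Forward elimination:
R2 <- R2 - (-3)*R1:  [  0   5  -5   2 ]
R3 <- R3 - (-4)*R1:  [   0  -20   22   -5 ]
R4 <- R4 - (-4)*R1:  [   0  -10   12    1 ]
R3 <- R3 - (-4)*R2:  [ 0  0  2  3 ]
R4 <- R4 - (-2)*R2:  [ 0  0  2  5 ]
R4 <- R4 - (1)*R3:  [ 0  0  0  2 ]
Upper-triangular form:
[ 3  -3  -1  5 ]
[ 0   5  -5  2 ]
[ 0   0   2  3 ]
[ 0   0   0  2 ]
det(A) = (-1)^0 * (3) * (5) * (2) * (2) = 60  (0 row swaps -> sign +1)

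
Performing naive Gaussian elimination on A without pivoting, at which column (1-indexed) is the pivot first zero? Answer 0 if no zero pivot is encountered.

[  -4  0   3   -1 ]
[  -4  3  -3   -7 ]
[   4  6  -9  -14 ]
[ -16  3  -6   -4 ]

first zero-pivot column = 4

Naive forward elimination:
R2 <- R2 - (1)*R1:  [  0   3  -6  -6 ]
R3 <- R3 - (-1)*R1:  [   0    6   -6  -15 ]
R4 <- R4 - (4)*R1:  [   0    3  -18    0 ]
R3 <- R3 - (2)*R2:  [  0   0   6  -3 ]
R4 <- R4 - (1)*R2:  [   0    0  -12    6 ]
R4 <- R4 - (-2)*R3:  [ 0  0  0  0 ]
Matrix at this point:
[ -4  0   3  -1 ]
[  0  3  -6  -6 ]
[  0  0   6  -3 ]
[  0  0   0   0 ]
Pivot entry (4,4) in the last row is zero and there are no rows below to swap with -> zero pivot in column 4 (A is singular).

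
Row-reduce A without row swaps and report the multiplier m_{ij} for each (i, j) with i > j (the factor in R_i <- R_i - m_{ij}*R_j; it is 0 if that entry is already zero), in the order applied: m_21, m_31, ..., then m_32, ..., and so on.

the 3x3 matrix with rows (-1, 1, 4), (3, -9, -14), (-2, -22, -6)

multipliers: -3, 2, 4

Forward elimination:
R2 <- R2 - (-3)*R1:  [  0  -6  -2 ]
R3 <- R3 - (2)*R1:  [   0  -24  -14 ]
R3 <- R3 - (4)*R2:  [  0   0  -6 ]
Multipliers (in order of application): m_{21} = -3, m_{31} = 2, m_{32} = 4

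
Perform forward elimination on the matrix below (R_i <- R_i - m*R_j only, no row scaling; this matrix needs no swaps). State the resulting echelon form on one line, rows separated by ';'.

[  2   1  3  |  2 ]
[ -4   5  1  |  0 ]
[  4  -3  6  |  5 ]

Forward elimination:
R2 <- R2 - (-2)*R1:  [ 0  7  7  4 ]
R3 <- R3 - (2)*R1:  [  0  -5   0   1 ]
R3 <- R3 - (-5/7)*R2:  [    0     0     5  27/7 ]
Row echelon form:
[ 2  1  3  |     2 ]
[ 0  7  7  |     4 ]
[ 0  0  5  |  27/7 ]

REF = [2 1 3 2; 0 7 7 4; 0 0 5 27/7]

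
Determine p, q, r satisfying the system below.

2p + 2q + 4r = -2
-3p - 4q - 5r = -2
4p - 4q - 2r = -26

Forward elimination on [A|b]:
R2 <- R2 - (-3/2)*R1:  [  0  -1   1  -5 ]
R3 <- R3 - (2)*R1:  [   0   -8  -10  -22 ]
R3 <- R3 - (8)*R2:  [   0    0  -18   18 ]
Row echelon form:
[ 2   2    4  |  -2 ]
[ 0  -1    1  |  -5 ]
[ 0   0  -18  |  18 ]
Back-substitution:
r = (18) / -18 = -1
q = (-5 - (1)*(-1)) / -1 = 4
p = (-2 - (2)*(4) - (4)*(-1)) / 2 = -3

(-3, 4, -1)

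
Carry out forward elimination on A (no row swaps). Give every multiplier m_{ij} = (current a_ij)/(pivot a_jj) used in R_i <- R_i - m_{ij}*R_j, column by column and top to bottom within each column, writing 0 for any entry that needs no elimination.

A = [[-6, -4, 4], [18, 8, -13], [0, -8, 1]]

multipliers: -3, 0, 2

Forward elimination:
R2 <- R2 - (-3)*R1:  [  0  -4  -1 ]
R3: entry in column 1 is already 0 -> m_{31} = 0 (no row operation needed)
R3 <- R3 - (2)*R2:  [ 0  0  3 ]
Multipliers (in order of application): m_{21} = -3, m_{31} = 0, m_{32} = 2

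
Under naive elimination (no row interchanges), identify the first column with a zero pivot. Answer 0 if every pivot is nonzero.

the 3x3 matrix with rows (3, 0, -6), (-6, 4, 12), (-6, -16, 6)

first zero-pivot column = 0

Naive forward elimination:
R2 <- R2 - (-2)*R1:  [ 0  4  0 ]
R3 <- R3 - (-2)*R1:  [   0  -16   -6 ]
R3 <- R3 - (-4)*R2:  [  0   0  -6 ]
All pivots nonzero; naive elimination completes without hitting a zero pivot.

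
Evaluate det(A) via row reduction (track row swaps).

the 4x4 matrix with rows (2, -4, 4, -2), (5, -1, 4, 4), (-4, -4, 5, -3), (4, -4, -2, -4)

Forward elimination:
R2 <- R2 - (5/2)*R1:  [  0   9  -6   9 ]
R3 <- R3 - (-2)*R1:  [   0  -12   13   -7 ]
R4 <- R4 - (2)*R1:  [   0    4  -10    0 ]
R3 <- R3 - (-4/3)*R2:  [ 0  0  5  5 ]
R4 <- R4 - (4/9)*R2:  [     0      0  -22/3     -4 ]
R4 <- R4 - (-22/15)*R3:  [    0     0     0  10/3 ]
Upper-triangular form:
[ 2  -4   4    -2 ]
[ 0   9  -6     9 ]
[ 0   0   5     5 ]
[ 0   0   0  10/3 ]
det(A) = (-1)^0 * (2) * (9) * (5) * (10/3) = 300  (0 row swaps -> sign +1)

det(A) = 300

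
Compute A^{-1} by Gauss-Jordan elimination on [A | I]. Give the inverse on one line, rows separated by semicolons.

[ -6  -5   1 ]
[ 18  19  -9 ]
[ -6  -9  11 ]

Gauss-Jordan on [A | I]:
R1 <- (1/-6)*R1:  [    1   5/6  -1/6  |  -1/6     0     0 ]
R2 <- R2 - (18)*R1:  [  0   4  -6  |   3   1   0 ]
R3 <- R3 - (-6)*R1:  [  0  -4  10  |  -1   0   1 ]
R2 <- (1/4)*R2:  [    0     1  -3/2  |   3/4   1/4     0 ]
R1 <- R1 - (5/6)*R2:  [      1       0   13/12  |  -19/24   -5/24       0 ]
R3 <- R3 - (-4)*R2:  [ 0  0  4  |  2  1  1 ]
R3 <- (1/4)*R3:  [   0    0    1  |  1/2  1/4  1/4 ]
R1 <- R1 - (13/12)*R3:  [      1       0       0  |    -4/3  -23/48  -13/48 ]
R2 <- R2 - (-3/2)*R3:  [   0    1    0  |  3/2  5/8  3/8 ]
Right block of [I | A^{-1}] is the inverse:
[ -4/3  -23/48  -13/48 ]
[  3/2     5/8     3/8 ]
[  1/2     1/4     1/4 ]

inverse = [-4/3 -23/48 -13/48; 3/2 5/8 3/8; 1/2 1/4 1/4]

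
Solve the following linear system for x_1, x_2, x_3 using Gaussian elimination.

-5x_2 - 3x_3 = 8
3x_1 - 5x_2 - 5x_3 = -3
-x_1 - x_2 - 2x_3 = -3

Forward elimination on [A|b]:
R1 <-> R2   (pivot in column 1 was zero)
[  3  -5  -5  -3 ]
[  0  -5  -3   8 ]
[ -1  -1  -2  -3 ]
R3 <- R3 - (-1/3)*R1:  [     0   -8/3  -11/3     -4 ]
R3 <- R3 - (8/15)*R2:  [       0        0   -31/15  -124/15 ]
Row echelon form:
[ 3  -5      -5  |       -3 ]
[ 0  -5      -3  |        8 ]
[ 0   0  -31/15  |  -124/15 ]
Back-substitution:
x_3 = (-124/15) / (-31/15) = 4
x_2 = (8 - (-3)*(4)) / -5 = -4
x_1 = (-3 - (-5)*(-4) - (-5)*(4)) / 3 = -1

(-1, -4, 4)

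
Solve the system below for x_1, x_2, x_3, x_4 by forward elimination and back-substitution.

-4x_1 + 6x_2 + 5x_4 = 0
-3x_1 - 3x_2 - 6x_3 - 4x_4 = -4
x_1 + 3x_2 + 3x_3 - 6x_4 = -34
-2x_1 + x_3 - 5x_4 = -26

(2, -2, -2, 4)

Forward elimination on [A|b]:
R2 <- R2 - (3/4)*R1:  [     0  -15/2     -6  -31/4     -4 ]
R3 <- R3 - (-1/4)*R1:  [     0    9/2      3  -19/4    -34 ]
R4 <- R4 - (1/2)*R1:  [     0     -3      1  -15/2    -26 ]
R3 <- R3 - (-3/5)*R2:  [      0       0    -3/5   -47/5  -182/5 ]
R4 <- R4 - (2/5)*R2:  [      0       0    17/5   -22/5  -122/5 ]
R4 <- R4 - (-17/3)*R3:  [      0       0       0  -173/3  -692/3 ]
Row echelon form:
[ -4      6     0       5  |       0 ]
[  0  -15/2    -6   -31/4  |      -4 ]
[  0      0  -3/5   -47/5  |  -182/5 ]
[  0      0     0  -173/3  |  -692/3 ]
Back-substitution:
x_4 = (-692/3) / (-173/3) = 4
x_3 = (-182/5 - (-47/5)*(4)) / (-3/5) = -2
x_2 = (-4 - (-6)*(-2) - (-31/4)*(4)) / (-15/2) = -2
x_1 = (0 - (6)*(-2) - (5)*(4)) / -4 = 2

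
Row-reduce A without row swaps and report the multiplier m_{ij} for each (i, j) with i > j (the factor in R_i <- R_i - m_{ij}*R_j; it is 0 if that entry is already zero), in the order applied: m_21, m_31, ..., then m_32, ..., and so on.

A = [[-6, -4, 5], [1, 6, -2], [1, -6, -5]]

multipliers: -1/6, -1/6, -5/4

Forward elimination:
R2 <- R2 - (-1/6)*R1:  [    0  16/3  -7/6 ]
R3 <- R3 - (-1/6)*R1:  [     0  -20/3  -25/6 ]
R3 <- R3 - (-5/4)*R2:  [     0      0  -45/8 ]
Multipliers (in order of application): m_{21} = -1/6, m_{31} = -1/6, m_{32} = -5/4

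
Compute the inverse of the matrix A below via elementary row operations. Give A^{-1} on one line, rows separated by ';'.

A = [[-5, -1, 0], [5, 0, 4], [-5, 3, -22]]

Gauss-Jordan on [A | I]:
R1 <- (1/-5)*R1:  [    1   1/5     0  |  -1/5     0     0 ]
R2 <- R2 - (5)*R1:  [  0  -1   4  |   1   1   0 ]
R3 <- R3 - (-5)*R1:  [   0    4  -22  |   -1    0    1 ]
R2 <- (1/-1)*R2:  [  0   1  -4  |  -1  -1   0 ]
R1 <- R1 - (1/5)*R2:  [   1    0  4/5  |    0  1/5    0 ]
R3 <- R3 - (4)*R2:  [  0   0  -6  |   3   4   1 ]
R3 <- (1/-6)*R3:  [    0     0     1  |  -1/2  -2/3  -1/6 ]
R1 <- R1 - (4/5)*R3:  [     1      0      0  |    2/5  11/15   2/15 ]
R2 <- R2 - (-4)*R3:  [     0      1      0  |     -3  -11/3   -2/3 ]
Right block of [I | A^{-1}] is the inverse:
[  2/5  11/15  2/15 ]
[   -3  -11/3  -2/3 ]
[ -1/2   -2/3  -1/6 ]

inverse = [2/5 11/15 2/15; -3 -11/3 -2/3; -1/2 -2/3 -1/6]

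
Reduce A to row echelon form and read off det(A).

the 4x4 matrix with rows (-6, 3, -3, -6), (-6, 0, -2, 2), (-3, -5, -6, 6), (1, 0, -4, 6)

Forward elimination:
R2 <- R2 - (1)*R1:  [  0  -3   1   8 ]
R3 <- R3 - (1/2)*R1:  [     0  -13/2   -9/2      9 ]
R4 <- R4 - (-1/6)*R1:  [    0   1/2  -9/2     5 ]
R3 <- R3 - (13/6)*R2:  [     0      0  -20/3  -25/3 ]
R4 <- R4 - (-1/6)*R2:  [     0      0  -13/3   19/3 ]
R4 <- R4 - (13/20)*R3:  [    0     0     0  47/4 ]
Upper-triangular form:
[ -6   3     -3     -6 ]
[  0  -3      1      8 ]
[  0   0  -20/3  -25/3 ]
[  0   0      0   47/4 ]
det(A) = (-1)^0 * (-6) * (-3) * (-20/3) * (47/4) = -1410  (0 row swaps -> sign +1)

det(A) = -1410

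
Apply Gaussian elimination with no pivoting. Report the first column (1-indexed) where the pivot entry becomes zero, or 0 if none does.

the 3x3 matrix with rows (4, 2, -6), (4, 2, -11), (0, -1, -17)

Naive forward elimination:
R2 <- R2 - (1)*R1:  [  0   0  -5 ]
Matrix at this point:
[ 4   2   -6 ]
[ 0   0   -5 ]
[ 0  -1  -17 ]
Pivot entry (2,2) is zero but row 3 has -1 in column 2 -> naive elimination stops; a row interchange (e.g. R2 <-> R3) would be required here.

first zero-pivot column = 2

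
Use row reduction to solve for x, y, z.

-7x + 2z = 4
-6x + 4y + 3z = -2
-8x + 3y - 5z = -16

Forward elimination on [A|b]:
R2 <- R2 - (6/7)*R1:  [     0      4    9/7  -38/7 ]
R3 <- R3 - (8/7)*R1:  [      0       3   -51/7  -144/7 ]
R3 <- R3 - (3/4)*R2:  [     0      0  -33/4  -33/2 ]
Row echelon form:
[ -7  0      2  |      4 ]
[  0  4    9/7  |  -38/7 ]
[  0  0  -33/4  |  -33/2 ]
Back-substitution:
z = (-33/2) / (-33/4) = 2
y = (-38/7 - (9/7)*(2)) / 4 = -2
x = (4 - (2)*(2)) / -7 = 0

(0, -2, 2)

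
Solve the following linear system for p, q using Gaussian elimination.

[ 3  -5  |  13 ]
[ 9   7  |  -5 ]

Forward elimination on [A|b]:
R2 <- R2 - (3)*R1:  [   0   22  -44 ]
Row echelon form:
[ 3  -5  |   13 ]
[ 0  22  |  -44 ]
Back-substitution:
q = (-44) / 22 = -2
p = (13 - (-5)*(-2)) / 3 = 1

(1, -2)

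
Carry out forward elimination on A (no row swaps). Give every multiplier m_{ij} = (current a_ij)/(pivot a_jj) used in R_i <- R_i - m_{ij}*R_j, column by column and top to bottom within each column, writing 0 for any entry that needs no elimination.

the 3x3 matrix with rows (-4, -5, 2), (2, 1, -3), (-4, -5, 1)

multipliers: -1/2, 1, 0

Forward elimination:
R2 <- R2 - (-1/2)*R1:  [    0  -3/2    -2 ]
R3 <- R3 - (1)*R1:  [  0   0  -1 ]
R3: entry in column 2 is already 0 -> m_{32} = 0 (no row operation needed)
Multipliers (in order of application): m_{21} = -1/2, m_{31} = 1, m_{32} = 0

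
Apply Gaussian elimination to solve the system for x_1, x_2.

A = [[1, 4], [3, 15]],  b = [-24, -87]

(-4, -5)

Forward elimination on [A|b]:
R2 <- R2 - (3)*R1:  [   0    3  -15 ]
Row echelon form:
[ 1  4  |  -24 ]
[ 0  3  |  -15 ]
Back-substitution:
x_2 = (-15) / 3 = -5
x_1 = (-24 - (4)*(-5)) / 1 = -4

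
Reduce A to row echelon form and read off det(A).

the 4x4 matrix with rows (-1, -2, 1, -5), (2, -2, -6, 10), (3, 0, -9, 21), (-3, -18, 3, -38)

det(A) = -12

Forward elimination:
R2 <- R2 - (-2)*R1:  [  0  -6  -4   0 ]
R3 <- R3 - (-3)*R1:  [  0  -6  -6   6 ]
R4 <- R4 - (3)*R1:  [   0  -12    0  -23 ]
R3 <- R3 - (1)*R2:  [  0   0  -2   6 ]
R4 <- R4 - (2)*R2:  [   0    0    8  -23 ]
R4 <- R4 - (-4)*R3:  [ 0  0  0  1 ]
Upper-triangular form:
[ -1  -2   1  -5 ]
[  0  -6  -4   0 ]
[  0   0  -2   6 ]
[  0   0   0   1 ]
det(A) = (-1)^0 * (-1) * (-6) * (-2) * (1) = -12  (0 row swaps -> sign +1)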